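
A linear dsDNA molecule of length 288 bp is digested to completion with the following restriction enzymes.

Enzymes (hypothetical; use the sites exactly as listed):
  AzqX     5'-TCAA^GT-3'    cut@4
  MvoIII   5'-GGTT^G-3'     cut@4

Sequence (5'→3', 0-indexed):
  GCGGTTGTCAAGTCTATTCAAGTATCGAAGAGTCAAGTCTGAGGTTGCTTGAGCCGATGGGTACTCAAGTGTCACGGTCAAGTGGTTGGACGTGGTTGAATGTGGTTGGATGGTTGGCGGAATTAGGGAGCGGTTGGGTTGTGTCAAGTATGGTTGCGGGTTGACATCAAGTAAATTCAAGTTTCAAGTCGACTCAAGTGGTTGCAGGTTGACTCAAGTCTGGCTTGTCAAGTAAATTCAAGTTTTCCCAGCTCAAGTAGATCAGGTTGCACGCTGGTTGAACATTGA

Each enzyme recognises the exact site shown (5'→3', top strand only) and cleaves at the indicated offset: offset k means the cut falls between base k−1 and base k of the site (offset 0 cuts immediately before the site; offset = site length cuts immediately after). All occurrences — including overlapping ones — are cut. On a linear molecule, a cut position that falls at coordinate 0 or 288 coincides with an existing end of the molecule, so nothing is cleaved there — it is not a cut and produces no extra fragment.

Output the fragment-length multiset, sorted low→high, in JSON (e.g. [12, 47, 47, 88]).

[5,5,6,6,6,7,7,7,7,7,8,8,8,9,10,10,10,10,10,10,10,11,12,13,14,15,15,20,22]

Site scan:
  AzqX TCAAGT/4: at [7, 17, 32, 64, 77, 143, 166, 176, 183, 193, 213, 227, 237, 252] ⇒ [11, 21, 36, 68, 81, 147, 170, 180, 187, 197, 217, 231, 241, 256]
  MvoIII GGTTG/4: at [2, 42, 83, 93, 103, 111, 131, 136, 151, 158, 199, 206, 264, 275] ⇒ [6, 46, 87, 97, 107, 115, 135, 140, 155, 162, 203, 210, 268, 279]

Pooled cuts: [6, 11, 21, 36, 46, 68, 81, 87, 97, 107, 115, 135, 140, 147, 155, 162, 170, 180, 187, 197, 203, 210, 217, 231, 241, 256, 268, 279]

Fragment lengths:
  [0,6): 6 bp
  [6,11): 5 bp
  [11,21): 10 bp
  [21,36): 15 bp
  [36,46): 10 bp
  [46,68): 22 bp
  [68,81): 13 bp
  [81,87): 6 bp
  [87,97): 10 bp
  [97,107): 10 bp
  [107,115): 8 bp
  [115,135): 20 bp
  [135,140): 5 bp
  [140,147): 7 bp
  [147,155): 8 bp
  [155,162): 7 bp
  [162,170): 8 bp
  [170,180): 10 bp
  [180,187): 7 bp
  [187,197): 10 bp
  [197,203): 6 bp
  [203,210): 7 bp
  [210,217): 7 bp
  [217,231): 14 bp
  [231,241): 10 bp
  [241,256): 15 bp
  [256,268): 12 bp
  [268,279): 11 bp
  [279,288): 9 bp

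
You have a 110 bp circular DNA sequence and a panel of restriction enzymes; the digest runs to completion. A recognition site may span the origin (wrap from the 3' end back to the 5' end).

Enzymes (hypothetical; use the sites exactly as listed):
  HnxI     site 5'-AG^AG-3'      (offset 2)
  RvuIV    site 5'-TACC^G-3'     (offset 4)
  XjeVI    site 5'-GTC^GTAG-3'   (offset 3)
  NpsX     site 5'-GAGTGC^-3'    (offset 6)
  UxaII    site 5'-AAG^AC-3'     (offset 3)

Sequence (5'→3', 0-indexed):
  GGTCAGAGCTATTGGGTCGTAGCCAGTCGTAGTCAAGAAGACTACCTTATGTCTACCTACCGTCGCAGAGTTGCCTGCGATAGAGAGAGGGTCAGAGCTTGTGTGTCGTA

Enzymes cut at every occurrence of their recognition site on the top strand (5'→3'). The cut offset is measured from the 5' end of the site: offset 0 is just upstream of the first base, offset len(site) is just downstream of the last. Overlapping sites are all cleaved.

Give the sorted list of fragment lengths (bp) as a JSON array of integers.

Per-enzyme occurrences:
  HnxI (AGAG, off=2): starts [4, 66, 81, 83, 85, 93] → cuts [6, 68, 83, 85, 87, 95]
  RvuIV (TACCG, off=4): starts [57] → cuts [61]
  XjeVI (GTCGTAG, off=3): starts [15, 25, 104] → cuts [18, 28, 107]
  NpsX (GAGTGC, off=6): no sites
  UxaII (AAGAC, off=3): starts [37] → cuts [40]

All cut coordinates (distinct, sorted): [6, 18, 28, 40, 61, 68, 83, 85, 87, 95, 107]

Fragment lengths:
  6→18: 12 bp
  18→28: 10 bp
  28→40: 12 bp
  40→61: 21 bp
  61→68: 7 bp
  68→83: 15 bp
  83→85: 2 bp
  85→87: 2 bp
  87→95: 8 bp
  95→107: 12 bp
  107→6 (wrap): 110-107+6 = 9 bp

[2,2,7,8,9,10,12,12,12,15,21]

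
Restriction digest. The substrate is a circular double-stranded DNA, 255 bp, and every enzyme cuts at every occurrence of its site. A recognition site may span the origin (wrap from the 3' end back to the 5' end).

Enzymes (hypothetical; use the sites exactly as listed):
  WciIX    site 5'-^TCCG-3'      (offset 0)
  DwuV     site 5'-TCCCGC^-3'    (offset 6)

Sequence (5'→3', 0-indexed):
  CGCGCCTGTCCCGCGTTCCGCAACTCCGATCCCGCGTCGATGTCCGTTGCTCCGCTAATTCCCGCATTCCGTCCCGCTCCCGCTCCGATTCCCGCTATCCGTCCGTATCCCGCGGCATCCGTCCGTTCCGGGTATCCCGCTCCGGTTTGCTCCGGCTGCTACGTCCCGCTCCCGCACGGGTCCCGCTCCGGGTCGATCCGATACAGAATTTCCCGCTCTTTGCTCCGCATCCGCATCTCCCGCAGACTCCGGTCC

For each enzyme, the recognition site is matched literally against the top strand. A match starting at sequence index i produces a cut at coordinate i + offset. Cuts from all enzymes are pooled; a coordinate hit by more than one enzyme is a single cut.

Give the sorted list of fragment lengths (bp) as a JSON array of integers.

Per-enzyme occurrences:
  WciIX TCCG/0: at [16, 24, 42, 50, 67, 83, 97, 101, 117, 121, 126, 140, 150, 186, 196, 223, 229, 247] ⇒ [16, 24, 42, 50, 67, 83, 97, 101, 117, 121, 126, 140, 150, 186, 196, 223, 229, 247]
  DwuV TCCCGC/6: at [8, 29, 59, 71, 77, 89, 107, 134, 163, 169, 180, 210, 237, 252] ⇒ [3, 14, 35, 65, 77, 83, 95, 113, 140, 169, 175, 186, 216, 243]

All cut coordinates (distinct, sorted): [3, 14, 16, 24, 35, 42, 50, 65, 67, 77, 83, 95, 97, 101, 113, 117, 121, 126, 140, 150, 169, 175, 186, 196, 216, 223, 229, 243, 247]

Fragment lengths:
  3→14: 11 bp
  14→16: 2 bp
  16→24: 8 bp
  24→35: 11 bp
  35→42: 7 bp
  42→50: 8 bp
  50→65: 15 bp
  65→67: 2 bp
  67→77: 10 bp
  77→83: 6 bp
  83→95: 12 bp
  95→97: 2 bp
  97→101: 4 bp
  101→113: 12 bp
  113→117: 4 bp
  117→121: 4 bp
  121→126: 5 bp
  126→140: 14 bp
  140→150: 10 bp
  150→169: 19 bp
  169→175: 6 bp
  175→186: 11 bp
  186→196: 10 bp
  196→216: 20 bp
  216→223: 7 bp
  223→229: 6 bp
  229→243: 14 bp
  243→247: 4 bp
  247→3 (wrap): 255-247+3 = 11 bp

[2,2,2,4,4,4,4,5,6,6,6,7,7,8,8,10,10,10,11,11,11,11,12,12,14,14,15,19,20]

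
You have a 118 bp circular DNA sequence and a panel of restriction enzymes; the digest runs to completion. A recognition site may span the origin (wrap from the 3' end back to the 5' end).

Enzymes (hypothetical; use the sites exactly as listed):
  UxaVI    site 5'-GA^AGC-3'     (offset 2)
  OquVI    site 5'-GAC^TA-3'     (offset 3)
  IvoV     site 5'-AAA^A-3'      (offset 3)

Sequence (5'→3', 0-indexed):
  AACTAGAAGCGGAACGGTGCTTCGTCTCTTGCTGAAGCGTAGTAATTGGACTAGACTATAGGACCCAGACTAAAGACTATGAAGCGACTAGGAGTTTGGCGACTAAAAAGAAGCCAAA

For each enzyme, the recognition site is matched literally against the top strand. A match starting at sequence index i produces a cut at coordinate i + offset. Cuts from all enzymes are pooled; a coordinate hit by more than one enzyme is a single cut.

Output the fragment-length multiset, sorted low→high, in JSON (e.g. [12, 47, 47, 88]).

[1,1,3,4,5,5,6,6,7,7,14,15,16,28]

Site scan:
  UxaVI GAAGC/2: at [5, 33, 80, 109] ⇒ [7, 35, 82, 111]
  OquVI GACTA/3: at [48, 53, 67, 74, 85, 100] ⇒ [51, 56, 70, 77, 88, 103]
  IvoV AAAA/3: at [104, 105, 115, 116] ⇒ [0, 1, 107, 108]

Pooled cuts: [0, 1, 7, 35, 51, 56, 70, 77, 82, 88, 103, 107, 108, 111]

Fragment lengths:
  0→1: 1 bp
  1→7: 6 bp
  7→35: 28 bp
  35→51: 16 bp
  51→56: 5 bp
  56→70: 14 bp
  70→77: 7 bp
  77→82: 5 bp
  82→88: 6 bp
  88→103: 15 bp
  103→107: 4 bp
  107→108: 1 bp
  108→111: 3 bp
  111→0 (wrap): 118-111+0 = 7 bp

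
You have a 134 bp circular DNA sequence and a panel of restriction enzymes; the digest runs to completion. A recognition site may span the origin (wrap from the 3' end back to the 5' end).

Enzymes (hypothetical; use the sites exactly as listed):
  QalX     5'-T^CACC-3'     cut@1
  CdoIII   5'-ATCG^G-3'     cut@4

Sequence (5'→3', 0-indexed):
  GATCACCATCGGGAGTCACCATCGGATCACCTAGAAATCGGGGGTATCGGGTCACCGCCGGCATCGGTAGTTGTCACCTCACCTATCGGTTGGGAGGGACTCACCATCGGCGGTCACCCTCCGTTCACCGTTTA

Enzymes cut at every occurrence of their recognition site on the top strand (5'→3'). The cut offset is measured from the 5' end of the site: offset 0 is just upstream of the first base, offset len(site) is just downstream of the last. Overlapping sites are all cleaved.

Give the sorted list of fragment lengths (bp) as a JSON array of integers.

[3,3,5,5,5,8,8,8,8,9,9,11,12,13,13,14]

Per-enzyme occurrences:
  QalX TCACC/1: at [2, 15, 26, 51, 73, 78, 100, 113, 124] ⇒ [3, 16, 27, 52, 74, 79, 101, 114, 125]
  CdoIII ATCGG/4: at [7, 20, 36, 45, 62, 84, 105] ⇒ [11, 24, 40, 49, 66, 88, 109]

All cut coordinates (distinct, sorted): [3, 11, 16, 24, 27, 40, 49, 52, 66, 74, 79, 88, 101, 109, 114, 125]

Fragments:
  3→11: 8 bp
  11→16: 5 bp
  16→24: 8 bp
  24→27: 3 bp
  27→40: 13 bp
  40→49: 9 bp
  49→52: 3 bp
  52→66: 14 bp
  66→74: 8 bp
  74→79: 5 bp
  79→88: 9 bp
  88→101: 13 bp
  101→109: 8 bp
  109→114: 5 bp
  114→125: 11 bp
  125→3 (wrap): 134-125+3 = 12 bp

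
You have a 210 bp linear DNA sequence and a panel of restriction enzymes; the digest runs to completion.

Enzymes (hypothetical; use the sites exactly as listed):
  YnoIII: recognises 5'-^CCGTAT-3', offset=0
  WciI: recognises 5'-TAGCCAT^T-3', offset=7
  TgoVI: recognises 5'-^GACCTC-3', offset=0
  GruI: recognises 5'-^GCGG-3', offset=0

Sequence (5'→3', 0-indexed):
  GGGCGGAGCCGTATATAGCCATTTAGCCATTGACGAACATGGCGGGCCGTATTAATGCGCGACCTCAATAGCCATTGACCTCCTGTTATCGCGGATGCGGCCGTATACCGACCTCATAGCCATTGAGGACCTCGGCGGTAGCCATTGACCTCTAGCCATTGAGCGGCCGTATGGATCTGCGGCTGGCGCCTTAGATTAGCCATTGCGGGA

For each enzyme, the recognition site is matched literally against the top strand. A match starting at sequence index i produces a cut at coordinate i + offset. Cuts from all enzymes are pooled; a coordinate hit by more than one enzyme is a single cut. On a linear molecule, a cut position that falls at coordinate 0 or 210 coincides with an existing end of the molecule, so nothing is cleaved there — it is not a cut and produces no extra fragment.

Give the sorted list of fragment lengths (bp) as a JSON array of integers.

Site scan:
  YnoIII (CCGTAT, off=0): starts [8, 46, 100, 166] → cuts [8, 46, 100, 166]
  WciI (TAGCCATT, off=7): starts [15, 23, 68, 116, 138, 152, 196] → cuts [22, 30, 75, 123, 145, 159, 203]
  TgoVI (GACCTC, off=0): starts [60, 76, 109, 127, 146] → cuts [60, 76, 109, 127, 146]
  GruI (GCGG, off=0): starts [2, 41, 90, 96, 134, 162, 178, 204] → cuts [2, 41, 90, 96, 134, 162, 178, 204]

All cut coordinates (distinct, sorted): [2, 8, 22, 30, 41, 46, 60, 75, 76, 90, 96, 100, 109, 123, 127, 134, 145, 146, 159, 162, 166, 178, 203, 204]

Fragment lengths:
  [0,2): 2 bp
  [2,8): 6 bp
  [8,22): 14 bp
  [22,30): 8 bp
  [30,41): 11 bp
  [41,46): 5 bp
  [46,60): 14 bp
  [60,75): 15 bp
  [75,76): 1 bp
  [76,90): 14 bp
  [90,96): 6 bp
  [96,100): 4 bp
  [100,109): 9 bp
  [109,123): 14 bp
  [123,127): 4 bp
  [127,134): 7 bp
  [134,145): 11 bp
  [145,146): 1 bp
  [146,159): 13 bp
  [159,162): 3 bp
  [162,166): 4 bp
  [166,178): 12 bp
  [178,203): 25 bp
  [203,204): 1 bp
  [204,210): 6 bp

[1,1,1,2,3,4,4,4,5,6,6,6,7,8,9,11,11,12,13,14,14,14,14,15,25]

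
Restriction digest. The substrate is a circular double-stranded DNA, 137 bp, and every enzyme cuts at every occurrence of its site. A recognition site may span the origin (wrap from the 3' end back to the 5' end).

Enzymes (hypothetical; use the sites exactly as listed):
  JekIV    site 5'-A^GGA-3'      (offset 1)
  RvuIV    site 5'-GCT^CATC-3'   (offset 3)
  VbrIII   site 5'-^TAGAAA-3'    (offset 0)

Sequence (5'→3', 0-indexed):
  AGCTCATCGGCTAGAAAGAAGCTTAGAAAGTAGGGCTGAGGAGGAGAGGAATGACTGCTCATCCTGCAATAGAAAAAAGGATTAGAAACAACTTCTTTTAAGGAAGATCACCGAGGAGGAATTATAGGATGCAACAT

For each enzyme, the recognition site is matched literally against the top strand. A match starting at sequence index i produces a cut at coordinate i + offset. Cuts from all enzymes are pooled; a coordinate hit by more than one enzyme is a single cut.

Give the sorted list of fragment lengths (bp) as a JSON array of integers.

Per-enzyme occurrences:
  JekIV AGGA/1: at [38, 41, 46, 77, 100, 113, 116, 125] ⇒ [39, 42, 47, 78, 101, 114, 117, 126]
  RvuIV GCTCATC/3: at [1, 56] ⇒ [4, 59]
  VbrIII TAGAAA/0: at [11, 23, 69, 82] ⇒ [11, 23, 69, 82]

All cut coordinates (distinct, sorted): [4, 11, 23, 39, 42, 47, 59, 69, 78, 82, 101, 114, 117, 126]

Fragments:
  4→11: 7 bp
  11→23: 12 bp
  23→39: 16 bp
  39→42: 3 bp
  42→47: 5 bp
  47→59: 12 bp
  59→69: 10 bp
  69→78: 9 bp
  78→82: 4 bp
  82→101: 19 bp
  101→114: 13 bp
  114→117: 3 bp
  117→126: 9 bp
  126→4 (wrap): 137-126+4 = 15 bp

[3,3,4,5,7,9,9,10,12,12,13,15,16,19]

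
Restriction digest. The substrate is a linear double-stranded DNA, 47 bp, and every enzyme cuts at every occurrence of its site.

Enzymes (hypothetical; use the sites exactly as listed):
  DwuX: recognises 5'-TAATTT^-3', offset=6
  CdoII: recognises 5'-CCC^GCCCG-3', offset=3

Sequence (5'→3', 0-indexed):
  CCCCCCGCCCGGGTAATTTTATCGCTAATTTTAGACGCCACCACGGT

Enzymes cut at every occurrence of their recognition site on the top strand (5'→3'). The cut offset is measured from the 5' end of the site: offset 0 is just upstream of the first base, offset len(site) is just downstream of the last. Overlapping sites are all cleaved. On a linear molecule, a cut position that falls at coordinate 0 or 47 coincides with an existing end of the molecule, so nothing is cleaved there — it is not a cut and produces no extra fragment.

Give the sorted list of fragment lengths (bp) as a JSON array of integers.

Site scan:
  DwuX (TAATTT, off=6): starts [13, 25] → cuts [19, 31]
  CdoII (CCCGCCCG, off=3): starts [3] → cuts [6]

Pooled cuts: [6, 19, 31]

Fragments:
  [0,6): 6 bp
  [6,19): 13 bp
  [19,31): 12 bp
  [31,47): 16 bp

[6,12,13,16]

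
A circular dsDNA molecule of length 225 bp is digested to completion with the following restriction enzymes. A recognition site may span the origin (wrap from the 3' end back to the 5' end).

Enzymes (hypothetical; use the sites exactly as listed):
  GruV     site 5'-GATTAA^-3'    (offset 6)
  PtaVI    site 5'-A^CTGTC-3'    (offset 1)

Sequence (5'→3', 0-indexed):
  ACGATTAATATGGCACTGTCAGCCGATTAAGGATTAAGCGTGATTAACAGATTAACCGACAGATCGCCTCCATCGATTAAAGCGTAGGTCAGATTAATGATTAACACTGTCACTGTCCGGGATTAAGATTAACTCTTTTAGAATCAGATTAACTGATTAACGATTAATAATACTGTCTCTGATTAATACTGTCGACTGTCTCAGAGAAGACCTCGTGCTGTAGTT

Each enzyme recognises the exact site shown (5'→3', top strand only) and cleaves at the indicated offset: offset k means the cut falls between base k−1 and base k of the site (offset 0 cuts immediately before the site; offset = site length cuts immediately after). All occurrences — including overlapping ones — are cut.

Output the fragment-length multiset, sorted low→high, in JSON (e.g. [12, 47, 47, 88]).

[2,2,5,6,6,7,7,7,7,7,8,8,10,14,14,15,17,20,25,38]

Scan for sites:
  GruV (GATTAA, off=6): starts [2, 24, 31, 41, 49, 74, 91, 98, 120, 126, 146, 154, 161, 180] → cuts [8, 30, 37, 47, 55, 80, 97, 104, 126, 132, 152, 160, 167, 186]
  PtaVI (ACTGTC, off=1): starts [14, 105, 111, 171, 187, 194] → cuts [15, 106, 112, 172, 188, 195]

Pooled cuts: [8, 15, 30, 37, 47, 55, 80, 97, 104, 106, 112, 126, 132, 152, 160, 167, 172, 186, 188, 195]

Fragments:
  8→15: 7 bp
  15→30: 15 bp
  30→37: 7 bp
  37→47: 10 bp
  47→55: 8 bp
  55→80: 25 bp
  80→97: 17 bp
  97→104: 7 bp
  104→106: 2 bp
  106→112: 6 bp
  112→126: 14 bp
  126→132: 6 bp
  132→152: 20 bp
  152→160: 8 bp
  160→167: 7 bp
  167→172: 5 bp
  172→186: 14 bp
  186→188: 2 bp
  188→195: 7 bp
  195→8 (wrap): 225-195+8 = 38 bp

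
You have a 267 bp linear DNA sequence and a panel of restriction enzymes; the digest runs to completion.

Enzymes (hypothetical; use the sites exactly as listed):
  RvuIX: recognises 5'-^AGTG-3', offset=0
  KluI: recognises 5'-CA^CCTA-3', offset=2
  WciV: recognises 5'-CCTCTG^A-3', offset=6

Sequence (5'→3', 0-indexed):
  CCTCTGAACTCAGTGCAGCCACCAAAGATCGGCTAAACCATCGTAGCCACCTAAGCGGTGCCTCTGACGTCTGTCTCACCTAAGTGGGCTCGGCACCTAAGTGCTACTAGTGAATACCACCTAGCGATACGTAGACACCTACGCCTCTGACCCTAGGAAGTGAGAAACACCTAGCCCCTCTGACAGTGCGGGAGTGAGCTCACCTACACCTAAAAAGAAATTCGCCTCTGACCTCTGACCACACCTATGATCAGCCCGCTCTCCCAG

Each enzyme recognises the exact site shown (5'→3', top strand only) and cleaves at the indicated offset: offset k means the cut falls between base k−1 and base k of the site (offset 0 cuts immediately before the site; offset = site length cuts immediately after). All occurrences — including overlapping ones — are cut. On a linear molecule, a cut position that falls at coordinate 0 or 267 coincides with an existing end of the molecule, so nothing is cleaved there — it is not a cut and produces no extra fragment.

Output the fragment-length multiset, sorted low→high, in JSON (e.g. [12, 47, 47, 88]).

[2,4,4,5,6,6,6,7,8,9,9,10,11,11,12,12,13,13,17,18,22,24,38]

Site scan:
  RvuIX AGTG/0: at [11, 82, 99, 108, 158, 184, 192] ⇒ [11, 82, 99, 108, 158, 184, 192]
  KluI CACCTA/2: at [47, 76, 93, 117, 135, 167, 200, 206, 241] ⇒ [49, 78, 95, 119, 137, 169, 202, 208, 243]
  WciV CCTCTGA/6: at [0, 60, 143, 176, 224, 231] ⇒ [6, 66, 149, 182, 230, 237]

Pooled cuts: [6, 11, 49, 66, 78, 82, 95, 99, 108, 119, 137, 149, 158, 169, 182, 184, 192, 202, 208, 230, 237, 243]

Fragments:
  [0,6): 6 bp
  [6,11): 5 bp
  [11,49): 38 bp
  [49,66): 17 bp
  [66,78): 12 bp
  [78,82): 4 bp
  [82,95): 13 bp
  [95,99): 4 bp
  [99,108): 9 bp
  [108,119): 11 bp
  [119,137): 18 bp
  [137,149): 12 bp
  [149,158): 9 bp
  [158,169): 11 bp
  [169,182): 13 bp
  [182,184): 2 bp
  [184,192): 8 bp
  [192,202): 10 bp
  [202,208): 6 bp
  [208,230): 22 bp
  [230,237): 7 bp
  [237,243): 6 bp
  [243,267): 24 bp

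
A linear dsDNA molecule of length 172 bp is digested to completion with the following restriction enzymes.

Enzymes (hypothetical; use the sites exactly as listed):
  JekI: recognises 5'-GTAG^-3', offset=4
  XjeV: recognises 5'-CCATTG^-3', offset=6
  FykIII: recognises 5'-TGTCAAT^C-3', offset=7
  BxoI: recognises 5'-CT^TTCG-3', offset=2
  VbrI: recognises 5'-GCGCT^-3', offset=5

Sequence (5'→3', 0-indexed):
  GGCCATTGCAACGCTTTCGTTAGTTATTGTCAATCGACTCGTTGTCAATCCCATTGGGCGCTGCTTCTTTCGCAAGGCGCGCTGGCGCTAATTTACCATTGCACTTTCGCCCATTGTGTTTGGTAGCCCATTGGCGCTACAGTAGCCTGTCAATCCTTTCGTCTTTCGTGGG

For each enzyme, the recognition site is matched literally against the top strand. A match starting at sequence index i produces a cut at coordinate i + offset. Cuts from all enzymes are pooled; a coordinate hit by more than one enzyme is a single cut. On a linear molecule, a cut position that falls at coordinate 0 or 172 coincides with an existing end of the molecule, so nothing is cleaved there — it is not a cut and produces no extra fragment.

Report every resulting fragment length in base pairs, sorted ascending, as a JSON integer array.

[3,4,5,6,6,6,7,7,7,7,7,8,8,9,10,11,12,15,15,19]

Per-enzyme occurrences:
  JekI (GTAG, off=4): starts [122, 141] → cuts [126, 145]
  XjeV (CCATTG, off=6): starts [2, 50, 95, 110, 127] → cuts [8, 56, 101, 116, 133]
  FykIII (TGTCAATC, off=7): starts [27, 42, 147] → cuts [34, 49, 154]
  BxoI (CTTTCG, off=2): starts [13, 66, 103, 155, 162] → cuts [15, 68, 105, 157, 164]
  VbrI (GCGCT, off=5): starts [57, 78, 84, 133] → cuts [62, 83, 89, 138]

All cut coordinates (distinct, sorted): [8, 15, 34, 49, 56, 62, 68, 83, 89, 101, 105, 116, 126, 133, 138, 145, 154, 157, 164]

Fragments:
  [0,8): 8 bp
  [8,15): 7 bp
  [15,34): 19 bp
  [34,49): 15 bp
  [49,56): 7 bp
  [56,62): 6 bp
  [62,68): 6 bp
  [68,83): 15 bp
  [83,89): 6 bp
  [89,101): 12 bp
  [101,105): 4 bp
  [105,116): 11 bp
  [116,126): 10 bp
  [126,133): 7 bp
  [133,138): 5 bp
  [138,145): 7 bp
  [145,154): 9 bp
  [154,157): 3 bp
  [157,164): 7 bp
  [164,172): 8 bp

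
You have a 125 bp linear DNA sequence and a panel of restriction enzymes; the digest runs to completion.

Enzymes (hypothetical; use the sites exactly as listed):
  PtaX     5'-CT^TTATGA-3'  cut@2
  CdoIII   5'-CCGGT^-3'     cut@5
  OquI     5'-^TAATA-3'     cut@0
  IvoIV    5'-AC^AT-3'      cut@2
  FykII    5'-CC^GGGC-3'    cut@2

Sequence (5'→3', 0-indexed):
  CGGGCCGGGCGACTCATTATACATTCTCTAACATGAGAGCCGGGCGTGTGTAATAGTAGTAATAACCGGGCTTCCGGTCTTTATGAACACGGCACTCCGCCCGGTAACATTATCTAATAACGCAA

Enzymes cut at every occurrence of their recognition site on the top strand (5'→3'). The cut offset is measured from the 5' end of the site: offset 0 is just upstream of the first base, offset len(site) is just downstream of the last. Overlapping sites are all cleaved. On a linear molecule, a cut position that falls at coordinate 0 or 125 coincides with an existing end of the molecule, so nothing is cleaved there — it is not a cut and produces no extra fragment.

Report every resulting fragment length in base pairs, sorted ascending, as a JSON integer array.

[2,3,6,6,8,9,9,9,10,11,11,16,25]

Site scan:
  PtaX CTTTATGA/2: at [78] ⇒ [80]
  CdoIII CCGGT/5: at [73, 100] ⇒ [78, 105]
  OquI TAATA/0: at [50, 59, 114] ⇒ [50, 59, 114]
  IvoIV ACAT/2: at [20, 30, 106] ⇒ [22, 32, 108]
  FykII CCGGGC/2: at [4, 39, 65] ⇒ [6, 41, 67]

All cut coordinates (distinct, sorted): [6, 22, 32, 41, 50, 59, 67, 78, 80, 105, 108, 114]

Fragment lengths:
  [0,6): 6 bp
  [6,22): 16 bp
  [22,32): 10 bp
  [32,41): 9 bp
  [41,50): 9 bp
  [50,59): 9 bp
  [59,67): 8 bp
  [67,78): 11 bp
  [78,80): 2 bp
  [80,105): 25 bp
  [105,108): 3 bp
  [108,114): 6 bp
  [114,125): 11 bp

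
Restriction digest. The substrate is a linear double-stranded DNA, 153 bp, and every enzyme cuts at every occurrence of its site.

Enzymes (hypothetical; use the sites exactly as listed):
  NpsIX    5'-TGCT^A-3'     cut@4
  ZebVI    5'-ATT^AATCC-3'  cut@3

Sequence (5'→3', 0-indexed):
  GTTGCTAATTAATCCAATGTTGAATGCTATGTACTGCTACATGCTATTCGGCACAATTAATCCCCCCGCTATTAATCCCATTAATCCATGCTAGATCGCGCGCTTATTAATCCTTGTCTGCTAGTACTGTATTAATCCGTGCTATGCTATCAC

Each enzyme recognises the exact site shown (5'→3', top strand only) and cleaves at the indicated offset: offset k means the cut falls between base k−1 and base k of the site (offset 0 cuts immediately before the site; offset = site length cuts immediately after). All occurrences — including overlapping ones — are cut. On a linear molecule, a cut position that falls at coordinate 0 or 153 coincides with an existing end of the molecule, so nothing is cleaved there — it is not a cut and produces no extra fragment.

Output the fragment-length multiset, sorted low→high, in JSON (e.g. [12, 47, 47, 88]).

Per-enzyme occurrences:
  NpsIX TGCTA/4: at [2, 24, 34, 41, 88, 118, 139, 144] ⇒ [6, 28, 38, 45, 92, 122, 143, 148]
  ZebVI ATTAATCC/3: at [7, 55, 70, 79, 105, 130] ⇒ [10, 58, 73, 82, 108, 133]

All cut coordinates (distinct, sorted): [6, 10, 28, 38, 45, 58, 73, 82, 92, 108, 122, 133, 143, 148]

Fragments:
  [0,6): 6 bp
  [6,10): 4 bp
  [10,28): 18 bp
  [28,38): 10 bp
  [38,45): 7 bp
  [45,58): 13 bp
  [58,73): 15 bp
  [73,82): 9 bp
  [82,92): 10 bp
  [92,108): 16 bp
  [108,122): 14 bp
  [122,133): 11 bp
  [133,143): 10 bp
  [143,148): 5 bp
  [148,153): 5 bp

[4,5,5,6,7,9,10,10,10,11,13,14,15,16,18]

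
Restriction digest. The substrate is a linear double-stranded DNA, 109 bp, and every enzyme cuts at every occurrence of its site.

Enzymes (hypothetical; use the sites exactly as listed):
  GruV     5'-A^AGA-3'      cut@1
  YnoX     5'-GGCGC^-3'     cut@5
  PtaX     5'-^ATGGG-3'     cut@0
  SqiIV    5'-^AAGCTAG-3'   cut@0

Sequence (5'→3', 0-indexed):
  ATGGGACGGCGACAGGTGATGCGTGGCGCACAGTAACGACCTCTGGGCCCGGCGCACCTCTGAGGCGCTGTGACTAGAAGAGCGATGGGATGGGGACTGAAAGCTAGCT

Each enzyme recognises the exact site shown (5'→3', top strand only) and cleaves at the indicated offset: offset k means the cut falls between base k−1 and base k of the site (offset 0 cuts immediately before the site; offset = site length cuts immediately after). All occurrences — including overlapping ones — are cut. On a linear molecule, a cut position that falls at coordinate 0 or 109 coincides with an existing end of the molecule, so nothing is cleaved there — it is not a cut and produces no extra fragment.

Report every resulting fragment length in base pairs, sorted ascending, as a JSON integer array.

Site scan:
  GruV (AAGA, off=1): starts [77] → cuts [78]
  YnoX (GGCGC, off=5): starts [24, 50, 63] → cuts [29, 55, 68]
  PtaX (ATGGG, off=0): starts [0, 84, 89] → cuts [84, 89] (position 0 is a terminus of the linear molecule — no cut)
  SqiIV (AAGCTAG, off=0): starts [100] → cuts [100]

All cut coordinates (distinct, sorted): [29, 55, 68, 78, 84, 89, 100]

Fragment lengths:
  [0,29): 29 bp
  [29,55): 26 bp
  [55,68): 13 bp
  [68,78): 10 bp
  [78,84): 6 bp
  [84,89): 5 bp
  [89,100): 11 bp
  [100,109): 9 bp

[5,6,9,10,11,13,26,29]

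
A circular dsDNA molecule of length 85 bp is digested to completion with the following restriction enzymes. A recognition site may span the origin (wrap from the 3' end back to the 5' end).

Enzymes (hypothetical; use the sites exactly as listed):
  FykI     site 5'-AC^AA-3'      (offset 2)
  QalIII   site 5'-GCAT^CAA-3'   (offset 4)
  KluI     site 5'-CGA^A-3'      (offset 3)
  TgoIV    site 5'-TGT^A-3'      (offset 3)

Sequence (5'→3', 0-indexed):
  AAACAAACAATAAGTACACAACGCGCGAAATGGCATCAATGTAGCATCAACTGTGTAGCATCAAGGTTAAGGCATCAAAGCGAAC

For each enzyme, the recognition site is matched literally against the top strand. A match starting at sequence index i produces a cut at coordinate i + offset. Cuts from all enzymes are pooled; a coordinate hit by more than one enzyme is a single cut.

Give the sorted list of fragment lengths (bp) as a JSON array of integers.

[2,4,4,5,5,6,8,8,9,9,11,14]

Per-enzyme occurrences:
  FykI ACAA/2: at [2, 6, 17, 83] ⇒ [0, 4, 8, 19]
  QalIII GCATCAA/4: at [32, 43, 57, 71] ⇒ [36, 47, 61, 75]
  KluI CGAA/3: at [25, 80] ⇒ [28, 83]
  TgoIV TGTA/3: at [39, 53] ⇒ [42, 56]

Pooled cuts: [0, 4, 8, 19, 28, 36, 42, 47, 56, 61, 75, 83]

Fragments:
  0→4: 4 bp
  4→8: 4 bp
  8→19: 11 bp
  19→28: 9 bp
  28→36: 8 bp
  36→42: 6 bp
  42→47: 5 bp
  47→56: 9 bp
  56→61: 5 bp
  61→75: 14 bp
  75→83: 8 bp
  83→0 (wrap): 85-83+0 = 2 bp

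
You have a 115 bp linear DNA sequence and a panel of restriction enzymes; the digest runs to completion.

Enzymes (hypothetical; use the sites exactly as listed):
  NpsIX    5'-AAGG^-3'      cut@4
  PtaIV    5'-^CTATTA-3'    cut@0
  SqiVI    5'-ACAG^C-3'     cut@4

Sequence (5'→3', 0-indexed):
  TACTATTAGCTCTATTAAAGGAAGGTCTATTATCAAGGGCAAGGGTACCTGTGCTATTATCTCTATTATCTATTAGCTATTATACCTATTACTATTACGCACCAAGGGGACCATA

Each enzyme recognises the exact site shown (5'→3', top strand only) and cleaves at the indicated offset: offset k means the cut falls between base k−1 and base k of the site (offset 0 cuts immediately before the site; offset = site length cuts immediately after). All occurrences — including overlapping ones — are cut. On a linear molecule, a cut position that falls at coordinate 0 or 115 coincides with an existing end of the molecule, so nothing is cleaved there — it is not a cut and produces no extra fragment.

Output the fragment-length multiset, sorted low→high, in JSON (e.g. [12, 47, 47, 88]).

[1,2,4,6,6,7,7,8,9,9,9,9,10,12,16]

Scan for sites:
  NpsIX (AAGG, off=4): starts [17, 21, 34, 40, 103] → cuts [21, 25, 38, 44, 107]
  PtaIV (CTATTA, off=0): starts [2, 11, 26, 53, 62, 69, 76, 85, 91] → cuts [2, 11, 26, 53, 62, 69, 76, 85, 91]
  SqiVI (ACAGC, off=4): no sites

Pooled cuts: [2, 11, 21, 25, 26, 38, 44, 53, 62, 69, 76, 85, 91, 107]

Fragment lengths:
  [0,2): 2 bp
  [2,11): 9 bp
  [11,21): 10 bp
  [21,25): 4 bp
  [25,26): 1 bp
  [26,38): 12 bp
  [38,44): 6 bp
  [44,53): 9 bp
  [53,62): 9 bp
  [62,69): 7 bp
  [69,76): 7 bp
  [76,85): 9 bp
  [85,91): 6 bp
  [91,107): 16 bp
  [107,115): 8 bp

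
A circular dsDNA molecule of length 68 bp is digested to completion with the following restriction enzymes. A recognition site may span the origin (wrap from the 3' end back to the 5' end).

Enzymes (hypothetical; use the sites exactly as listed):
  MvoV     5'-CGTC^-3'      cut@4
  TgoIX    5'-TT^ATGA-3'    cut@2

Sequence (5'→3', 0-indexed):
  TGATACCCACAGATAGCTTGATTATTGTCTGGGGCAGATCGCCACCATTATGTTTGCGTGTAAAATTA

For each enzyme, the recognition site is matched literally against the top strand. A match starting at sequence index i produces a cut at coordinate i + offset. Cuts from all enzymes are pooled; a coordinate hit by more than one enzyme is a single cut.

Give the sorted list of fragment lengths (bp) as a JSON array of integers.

Site scan:
  MvoV (CGTC, off=4): no sites
  TgoIX (TTATGA, off=2): starts [65] → cuts [67]

Pooled cuts: [67]

Fragments:
  67→67 (wrap): 68-67+67 = 68 bp

[68]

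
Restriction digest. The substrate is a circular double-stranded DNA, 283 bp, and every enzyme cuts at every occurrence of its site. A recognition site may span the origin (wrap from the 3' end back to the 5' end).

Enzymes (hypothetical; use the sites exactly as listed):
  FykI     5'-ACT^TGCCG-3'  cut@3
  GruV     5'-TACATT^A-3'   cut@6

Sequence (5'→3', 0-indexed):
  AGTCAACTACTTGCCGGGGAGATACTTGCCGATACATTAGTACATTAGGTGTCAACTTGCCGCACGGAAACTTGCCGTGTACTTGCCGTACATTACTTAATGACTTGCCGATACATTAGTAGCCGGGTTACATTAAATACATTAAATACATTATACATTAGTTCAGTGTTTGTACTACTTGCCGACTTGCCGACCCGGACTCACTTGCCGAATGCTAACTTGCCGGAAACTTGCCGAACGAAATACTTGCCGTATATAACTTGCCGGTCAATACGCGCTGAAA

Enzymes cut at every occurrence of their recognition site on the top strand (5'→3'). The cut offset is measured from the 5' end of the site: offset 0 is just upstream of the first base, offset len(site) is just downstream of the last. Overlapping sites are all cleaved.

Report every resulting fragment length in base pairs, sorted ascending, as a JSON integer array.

[7,8,8,9,9,11,11,11,11,11,12,12,14,15,15,15,16,17,18,20,33]

Scan for sites:
  FykI (ACTTGCCG, off=3): starts [8, 23, 54, 69, 80, 102, 176, 184, 202, 217, 228, 244, 258] → cuts [11, 26, 57, 72, 83, 105, 179, 187, 205, 220, 231, 247, 261]
  GruV (TACATTA, off=6): starts [32, 40, 88, 111, 128, 137, 146, 153] → cuts [38, 46, 94, 117, 134, 143, 152, 159]

Pooled cuts: [11, 26, 38, 46, 57, 72, 83, 94, 105, 117, 134, 143, 152, 159, 179, 187, 205, 220, 231, 247, 261]

Fragments:
  11→26: 15 bp
  26→38: 12 bp
  38→46: 8 bp
  46→57: 11 bp
  57→72: 15 bp
  72→83: 11 bp
  83→94: 11 bp
  94→105: 11 bp
  105→117: 12 bp
  117→134: 17 bp
  134→143: 9 bp
  143→152: 9 bp
  152→159: 7 bp
  159→179: 20 bp
  179→187: 8 bp
  187→205: 18 bp
  205→220: 15 bp
  220→231: 11 bp
  231→247: 16 bp
  247→261: 14 bp
  261→11 (wrap): 283-261+11 = 33 bp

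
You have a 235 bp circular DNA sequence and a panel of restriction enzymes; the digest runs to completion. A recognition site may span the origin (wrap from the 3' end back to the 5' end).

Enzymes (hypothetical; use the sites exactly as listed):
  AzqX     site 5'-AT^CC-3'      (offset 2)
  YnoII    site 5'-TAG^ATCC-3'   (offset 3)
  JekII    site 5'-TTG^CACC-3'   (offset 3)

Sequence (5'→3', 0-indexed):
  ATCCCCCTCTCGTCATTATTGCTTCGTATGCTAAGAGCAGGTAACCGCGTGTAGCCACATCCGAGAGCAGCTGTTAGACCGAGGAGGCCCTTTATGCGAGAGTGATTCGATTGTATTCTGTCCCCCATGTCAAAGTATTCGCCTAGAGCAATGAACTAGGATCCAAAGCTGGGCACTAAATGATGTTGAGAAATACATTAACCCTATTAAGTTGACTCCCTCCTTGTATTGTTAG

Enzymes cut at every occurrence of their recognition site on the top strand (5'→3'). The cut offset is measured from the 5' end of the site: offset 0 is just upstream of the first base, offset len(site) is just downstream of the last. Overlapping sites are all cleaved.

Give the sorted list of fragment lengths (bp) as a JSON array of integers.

Site scan:
  AzqX (ATCC, off=2): starts [0, 58, 160] → cuts [2, 60, 162]
  YnoII (TAGATCC, off=3): starts [232] → cuts [0]
  JekII (TTGCACC, off=3): no sites

All cut coordinates (distinct, sorted): [0, 2, 60, 162]

Fragment lengths:
  0→2: 2 bp
  2→60: 58 bp
  60→162: 102 bp
  162→0 (wrap): 235-162+0 = 73 bp

[2,58,73,102]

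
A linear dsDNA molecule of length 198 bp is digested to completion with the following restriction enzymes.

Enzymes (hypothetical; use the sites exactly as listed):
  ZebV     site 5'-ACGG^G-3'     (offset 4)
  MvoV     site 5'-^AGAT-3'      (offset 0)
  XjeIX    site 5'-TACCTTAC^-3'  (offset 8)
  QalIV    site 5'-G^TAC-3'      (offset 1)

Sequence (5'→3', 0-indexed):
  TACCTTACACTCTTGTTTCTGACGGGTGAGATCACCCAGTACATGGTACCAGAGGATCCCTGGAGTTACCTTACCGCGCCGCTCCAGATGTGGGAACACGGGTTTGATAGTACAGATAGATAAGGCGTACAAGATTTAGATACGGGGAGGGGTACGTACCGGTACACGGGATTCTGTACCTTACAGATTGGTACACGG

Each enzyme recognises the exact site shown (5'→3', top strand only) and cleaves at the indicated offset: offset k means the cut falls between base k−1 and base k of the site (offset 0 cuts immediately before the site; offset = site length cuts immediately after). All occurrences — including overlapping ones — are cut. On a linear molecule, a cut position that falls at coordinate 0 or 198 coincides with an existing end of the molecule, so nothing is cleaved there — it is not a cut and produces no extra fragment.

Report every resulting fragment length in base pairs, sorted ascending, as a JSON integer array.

Per-enzyme occurrences:
  ZebV (ACGGG, off=4): starts [21, 97, 141, 165] → cuts [25, 101, 145, 169]
  MvoV (AGAT, off=0): starts [28, 85, 113, 117, 131, 137, 184] → cuts [28, 85, 113, 117, 131, 137, 184]
  XjeIX (TACCTTAC, off=8): starts [0, 66, 176] → cuts [8, 74, 184]
  QalIV (GTAC, off=1): starts [38, 45, 109, 126, 151, 155, 161, 175, 190] → cuts [39, 46, 110, 127, 152, 156, 162, 176, 191]

All cut coordinates (distinct, sorted): [8, 25, 28, 39, 46, 74, 85, 101, 110, 113, 117, 127, 131, 137, 145, 152, 156, 162, 169, 176, 184, 191]

Fragments:
  [0,8): 8 bp
  [8,25): 17 bp
  [25,28): 3 bp
  [28,39): 11 bp
  [39,46): 7 bp
  [46,74): 28 bp
  [74,85): 11 bp
  [85,101): 16 bp
  [101,110): 9 bp
  [110,113): 3 bp
  [113,117): 4 bp
  [117,127): 10 bp
  [127,131): 4 bp
  [131,137): 6 bp
  [137,145): 8 bp
  [145,152): 7 bp
  [152,156): 4 bp
  [156,162): 6 bp
  [162,169): 7 bp
  [169,176): 7 bp
  [176,184): 8 bp
  [184,191): 7 bp
  [191,198): 7 bp

[3,3,4,4,4,6,6,7,7,7,7,7,7,8,8,8,9,10,11,11,16,17,28]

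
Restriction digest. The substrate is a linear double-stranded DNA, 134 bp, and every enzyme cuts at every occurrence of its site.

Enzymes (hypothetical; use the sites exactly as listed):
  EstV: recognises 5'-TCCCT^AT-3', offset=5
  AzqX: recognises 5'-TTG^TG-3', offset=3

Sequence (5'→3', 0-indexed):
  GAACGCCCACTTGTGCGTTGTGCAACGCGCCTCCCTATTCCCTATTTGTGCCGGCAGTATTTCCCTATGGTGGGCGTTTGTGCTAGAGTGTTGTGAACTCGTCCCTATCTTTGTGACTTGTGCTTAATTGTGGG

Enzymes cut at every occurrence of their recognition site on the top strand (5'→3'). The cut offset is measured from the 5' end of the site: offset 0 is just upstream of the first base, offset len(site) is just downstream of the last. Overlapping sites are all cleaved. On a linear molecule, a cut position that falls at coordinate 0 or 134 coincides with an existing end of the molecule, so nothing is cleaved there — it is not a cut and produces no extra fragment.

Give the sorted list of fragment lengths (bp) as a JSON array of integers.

Scan for sites:
  EstV TCCCTAT/5: at [31, 38, 61, 101] ⇒ [36, 43, 66, 106]
  AzqX TTGTG/3: at [10, 17, 45, 77, 90, 110, 117, 127] ⇒ [13, 20, 48, 80, 93, 113, 120, 130]

All cut coordinates (distinct, sorted): [13, 20, 36, 43, 48, 66, 80, 93, 106, 113, 120, 130]

Fragment lengths:
  [0,13): 13 bp
  [13,20): 7 bp
  [20,36): 16 bp
  [36,43): 7 bp
  [43,48): 5 bp
  [48,66): 18 bp
  [66,80): 14 bp
  [80,93): 13 bp
  [93,106): 13 bp
  [106,113): 7 bp
  [113,120): 7 bp
  [120,130): 10 bp
  [130,134): 4 bp

[4,5,7,7,7,7,10,13,13,13,14,16,18]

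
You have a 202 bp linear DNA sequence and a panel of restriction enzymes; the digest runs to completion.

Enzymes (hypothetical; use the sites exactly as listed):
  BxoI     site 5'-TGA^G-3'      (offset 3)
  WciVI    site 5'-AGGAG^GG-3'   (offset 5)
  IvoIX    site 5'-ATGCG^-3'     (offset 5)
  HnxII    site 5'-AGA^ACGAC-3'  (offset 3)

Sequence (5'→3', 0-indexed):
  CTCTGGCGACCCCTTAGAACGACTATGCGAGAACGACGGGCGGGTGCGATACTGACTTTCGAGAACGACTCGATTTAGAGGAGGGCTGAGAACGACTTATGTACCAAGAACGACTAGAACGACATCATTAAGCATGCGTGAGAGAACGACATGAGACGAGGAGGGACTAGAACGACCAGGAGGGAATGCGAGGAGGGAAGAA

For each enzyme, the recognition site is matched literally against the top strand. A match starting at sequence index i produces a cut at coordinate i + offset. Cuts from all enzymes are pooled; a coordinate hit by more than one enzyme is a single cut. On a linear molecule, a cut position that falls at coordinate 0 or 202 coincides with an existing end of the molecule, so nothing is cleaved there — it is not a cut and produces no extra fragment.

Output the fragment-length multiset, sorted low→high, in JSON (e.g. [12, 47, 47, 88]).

Per-enzyme occurrences:
  BxoI TGAG/3: at [86, 138, 151] ⇒ [89, 141, 154]
  WciVI AGGAGGG/5: at [78, 158, 177, 190] ⇒ [83, 163, 182, 195]
  IvoIX ATGCG/5: at [24, 133, 185] ⇒ [29, 138, 190]
  HnxII AGAACGAC/3: at [15, 29, 61, 88, 106, 115, 142, 168] ⇒ [18, 32, 64, 91, 109, 118, 145, 171]

All cut coordinates (distinct, sorted): [18, 29, 32, 64, 83, 89, 91, 109, 118, 138, 141, 145, 154, 163, 171, 182, 190, 195]

Fragments:
  [0,18): 18 bp
  [18,29): 11 bp
  [29,32): 3 bp
  [32,64): 32 bp
  [64,83): 19 bp
  [83,89): 6 bp
  [89,91): 2 bp
  [91,109): 18 bp
  [109,118): 9 bp
  [118,138): 20 bp
  [138,141): 3 bp
  [141,145): 4 bp
  [145,154): 9 bp
  [154,163): 9 bp
  [163,171): 8 bp
  [171,182): 11 bp
  [182,190): 8 bp
  [190,195): 5 bp
  [195,202): 7 bp

[2,3,3,4,5,6,7,8,8,9,9,9,11,11,18,18,19,20,32]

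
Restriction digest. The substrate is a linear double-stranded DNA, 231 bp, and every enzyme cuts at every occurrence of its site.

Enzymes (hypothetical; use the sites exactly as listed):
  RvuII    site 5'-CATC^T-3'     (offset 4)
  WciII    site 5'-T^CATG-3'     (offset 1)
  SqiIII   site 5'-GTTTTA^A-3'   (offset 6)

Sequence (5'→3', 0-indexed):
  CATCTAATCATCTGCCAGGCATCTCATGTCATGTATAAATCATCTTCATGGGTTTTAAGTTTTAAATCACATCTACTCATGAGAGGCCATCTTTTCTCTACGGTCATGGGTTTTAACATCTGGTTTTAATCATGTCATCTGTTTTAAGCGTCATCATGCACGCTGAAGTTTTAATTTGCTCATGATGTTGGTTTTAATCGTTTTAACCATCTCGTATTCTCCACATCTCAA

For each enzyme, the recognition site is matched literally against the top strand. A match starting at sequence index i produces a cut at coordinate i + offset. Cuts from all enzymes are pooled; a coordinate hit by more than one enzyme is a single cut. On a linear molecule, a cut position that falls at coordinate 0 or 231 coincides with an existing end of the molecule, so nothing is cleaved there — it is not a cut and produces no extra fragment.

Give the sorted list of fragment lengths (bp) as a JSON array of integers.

Site scan:
  RvuII (CATCT, off=4): starts [0, 8, 19, 40, 69, 87, 116, 135, 207, 223] → cuts [4, 12, 23, 44, 73, 91, 120, 139, 211, 227]
  WciII (TCATG, off=1): starts [23, 28, 45, 76, 103, 129, 153, 179] → cuts [24, 29, 46, 77, 104, 130, 154, 180]
  SqiIII (GTTTTAA, off=6): starts [51, 58, 109, 122, 140, 167, 190, 199] → cuts [57, 64, 115, 128, 146, 173, 196, 205]

Pooled cuts: [4, 12, 23, 24, 29, 44, 46, 57, 64, 73, 77, 91, 104, 115, 120, 128, 130, 139, 146, 154, 173, 180, 196, 205, 211, 227]

Fragments:
  [0,4): 4 bp
  [4,12): 8 bp
  [12,23): 11 bp
  [23,24): 1 bp
  [24,29): 5 bp
  [29,44): 15 bp
  [44,46): 2 bp
  [46,57): 11 bp
  [57,64): 7 bp
  [64,73): 9 bp
  [73,77): 4 bp
  [77,91): 14 bp
  [91,104): 13 bp
  [104,115): 11 bp
  [115,120): 5 bp
  [120,128): 8 bp
  [128,130): 2 bp
  [130,139): 9 bp
  [139,146): 7 bp
  [146,154): 8 bp
  [154,173): 19 bp
  [173,180): 7 bp
  [180,196): 16 bp
  [196,205): 9 bp
  [205,211): 6 bp
  [211,227): 16 bp
  [227,231): 4 bp

[1,2,2,4,4,4,5,5,6,7,7,7,8,8,8,9,9,9,11,11,11,13,14,15,16,16,19]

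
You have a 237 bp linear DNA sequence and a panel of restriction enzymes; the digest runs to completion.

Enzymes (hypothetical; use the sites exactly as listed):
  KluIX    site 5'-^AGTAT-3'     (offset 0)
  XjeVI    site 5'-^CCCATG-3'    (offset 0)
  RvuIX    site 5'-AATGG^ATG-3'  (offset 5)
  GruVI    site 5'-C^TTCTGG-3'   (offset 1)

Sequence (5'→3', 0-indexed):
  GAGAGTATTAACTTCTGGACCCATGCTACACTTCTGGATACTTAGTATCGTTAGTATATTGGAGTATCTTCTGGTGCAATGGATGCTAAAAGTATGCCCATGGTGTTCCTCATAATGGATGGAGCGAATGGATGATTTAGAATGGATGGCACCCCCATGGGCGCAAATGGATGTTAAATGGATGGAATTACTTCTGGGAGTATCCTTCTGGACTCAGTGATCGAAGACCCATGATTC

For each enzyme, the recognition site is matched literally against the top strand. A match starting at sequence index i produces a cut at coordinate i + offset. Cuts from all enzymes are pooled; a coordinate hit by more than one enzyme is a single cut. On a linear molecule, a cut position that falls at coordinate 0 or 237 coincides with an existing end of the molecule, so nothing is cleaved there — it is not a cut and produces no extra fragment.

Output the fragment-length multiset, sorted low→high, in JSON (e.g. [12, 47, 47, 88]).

Per-enzyme occurrences:
  KluIX (AGTAT, off=0): starts [3, 43, 52, 62, 90, 198] → cuts [3, 43, 52, 62, 90, 198]
  XjeVI (CCCATG, off=0): starts [19, 96, 153, 227] → cuts [19, 96, 153, 227]
  RvuIX (AATGGATG, off=5): starts [77, 113, 126, 140, 165, 176] → cuts [82, 118, 131, 145, 170, 181]
  GruVI (CTTCTGG, off=1): starts [11, 30, 67, 190, 204] → cuts [12, 31, 68, 191, 205]

Pooled cuts: [3, 12, 19, 31, 43, 52, 62, 68, 82, 90, 96, 118, 131, 145, 153, 170, 181, 191, 198, 205, 227]

Fragments:
  [0,3): 3 bp
  [3,12): 9 bp
  [12,19): 7 bp
  [19,31): 12 bp
  [31,43): 12 bp
  [43,52): 9 bp
  [52,62): 10 bp
  [62,68): 6 bp
  [68,82): 14 bp
  [82,90): 8 bp
  [90,96): 6 bp
  [96,118): 22 bp
  [118,131): 13 bp
  [131,145): 14 bp
  [145,153): 8 bp
  [153,170): 17 bp
  [170,181): 11 bp
  [181,191): 10 bp
  [191,198): 7 bp
  [198,205): 7 bp
  [205,227): 22 bp
  [227,237): 10 bp

[3,6,6,7,7,7,8,8,9,9,10,10,10,11,12,12,13,14,14,17,22,22]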